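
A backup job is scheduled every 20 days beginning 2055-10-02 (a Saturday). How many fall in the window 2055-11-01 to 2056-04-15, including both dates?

8

Occurrences land 20·i days after 2055-10-02 for i = 0, 1, 2, …
2055-11-01 is 30 days after the start; 30 ÷ 20 = 1 remainder 10; since the remainder is 10, round up to i = 2. First occurrence in the window: #3 on 2055-11-11 (2×20 = 40 days in).
2056-04-15 is 196 days after the start; 196 ÷ 20 = 9 remainder 16. Last occurrence in the window: #10 on 2056-03-30.
Occurrences #3 through #10: 8 in total.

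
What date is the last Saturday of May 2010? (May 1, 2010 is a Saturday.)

May 2010 begins on a Saturday, so the first Saturday is May 1.
May 2010 has 31 days. Adding weeks: 1, 8, 15, 22, 29 — the last one ≤ 31 is the 29th.

2010-05-29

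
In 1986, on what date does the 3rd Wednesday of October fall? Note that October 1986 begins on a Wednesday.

October 1986 begins on a Wednesday, so the first Wednesday is October 1.
The 3rd Wednesday is 2 weeks later: 1 + 14 = 15.

15 October 1986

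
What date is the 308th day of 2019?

4 November 2019

January has 31 days (308 − 31 = 277 remain).
February has 28 days (277 − 28 = 249 remain).
March has 31 days (249 − 31 = 218 remain).
April has 30 days (218 − 30 = 188 remain).
May has 31 days (188 − 31 = 157 remain).
June has 30 days (157 − 30 = 127 remain).
July has 31 days (127 − 31 = 96 remain).
August has 31 days (96 − 31 = 65 remain).
September has 30 days (65 − 30 = 35 remain).
October has 31 days (35 − 31 = 4 remain).
4 into November → November 4.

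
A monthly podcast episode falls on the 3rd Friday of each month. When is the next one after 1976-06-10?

1976-06-18

June 1976 starts on a Tuesday; its first Friday is the 4th, so the 3rd Friday is the 18th — 1976-06-18.
1976-06-18 is after 1976-06-10, so that is the next one.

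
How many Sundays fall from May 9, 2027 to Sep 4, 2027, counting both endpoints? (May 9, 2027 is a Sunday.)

17

May 9, 2027 is a Sunday; the first Sunday on or after it is May 9, 2027.
From May 9, 2027 to Sep 4, 2027: 22 + 30 + 31 + 31 + 4 = 118 days (rest of May, Jun, Jul, Aug, Sep).
118 ÷ 7 = 16 full weeks with remainder 6, so 16 more Sundays after the first → 17.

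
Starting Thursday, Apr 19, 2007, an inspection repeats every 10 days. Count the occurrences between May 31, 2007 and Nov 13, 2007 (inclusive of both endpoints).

Occurrences land 10·i days after Apr 19, 2007 for i = 0, 1, 2, …
May 31, 2007 is 42 days after the start; 42 ÷ 10 = 4 remainder 2; since the remainder is 2, round up to i = 5. First occurrence in the window: #6 on Jun 8, 2007 (5×10 = 50 days in).
Nov 13, 2007 is 208 days after the start; 208 ÷ 10 = 20 remainder 8. Last occurrence in the window: #21 on Nov 5, 2007.
Occurrences #6 through #21: 16 in total.

16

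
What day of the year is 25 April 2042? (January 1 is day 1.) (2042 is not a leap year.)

115

Days in months before April: 31 + 28 + 31 = 90.
Plus 25 days into April → day 115.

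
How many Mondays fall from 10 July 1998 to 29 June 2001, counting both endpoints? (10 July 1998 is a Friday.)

10 July 1998 is a Friday; the first Monday on or after it is 13 July 1998 (3 days later).
From 13 July 1998 to 29 June 2001: 171 + 365 + 366 + 180 = 1082 days (rest of 1998, 1999, 2000, to 29 June 2001 in 2001).
1082 ÷ 7 = 154 full weeks with remainder 4, so 154 more Mondays after the first → 155.

155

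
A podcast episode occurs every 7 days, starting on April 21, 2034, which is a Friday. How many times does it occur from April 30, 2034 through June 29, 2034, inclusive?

8

Occurrences land 7·i days after April 21, 2034 for i = 0, 1, 2, …
April 30, 2034 is 9 days after the start; 9 ÷ 7 = 1 remainder 2; since the remainder is 2, round up to i = 2. First occurrence in the window: #3 on May 5, 2034 (2×7 = 14 days in).
June 29, 2034 is 69 days after the start; 69 ÷ 7 = 9 remainder 6. Last occurrence in the window: #10 on June 23, 2034.
Occurrences #3 through #10: 8 in total.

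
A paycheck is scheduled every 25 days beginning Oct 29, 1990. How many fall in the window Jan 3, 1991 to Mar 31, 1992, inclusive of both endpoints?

Occurrences land 25·i days after Oct 29, 1990 for i = 0, 1, 2, …
Jan 3, 1991 is 66 days after the start; 66 ÷ 25 = 2 remainder 16; since the remainder is 16, round up to i = 3. First occurrence in the window: #4 on Jan 12, 1991 (3×25 = 75 days in).
Mar 31, 1992 is 519 days after the start; 519 ÷ 25 = 20 remainder 19. Last occurrence in the window: #21 on Mar 12, 1992.
Occurrences #4 through #21: 18 in total.

18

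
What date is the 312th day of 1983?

January has 31 days (312 − 31 = 281 remain).
February has 28 days (281 − 28 = 253 remain).
March has 31 days (253 − 31 = 222 remain).
April has 30 days (222 − 30 = 192 remain).
May has 31 days (192 − 31 = 161 remain).
June has 30 days (161 − 30 = 131 remain).
July has 31 days (131 − 31 = 100 remain).
August has 31 days (100 − 31 = 69 remain).
September has 30 days (69 − 30 = 39 remain).
October has 31 days (39 − 31 = 8 remain).
8 into November → November 8.

8 November 1983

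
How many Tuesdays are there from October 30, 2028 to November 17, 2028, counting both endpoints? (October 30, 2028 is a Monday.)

3

October 30, 2028 is a Monday; the first Tuesday on or after it is October 31, 2028 (1 day later).
From October 31, 2028 to November 17, 2028: 0 + 17 = 17 days (rest of October, November).
17 ÷ 7 = 2 full weeks with remainder 3, so 2 more Tuesdays after the first → 3.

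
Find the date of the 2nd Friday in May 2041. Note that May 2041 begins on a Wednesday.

10 May 2041

May 2041 begins on a Wednesday, so the first Friday is May 3 (2 days later).
The 2nd Friday is 1 weeks later: 3 + 7 = 10.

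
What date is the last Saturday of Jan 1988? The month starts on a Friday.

Jan 30, 1988

Jan 1988 begins on a Friday, so the first Saturday is Jan 2 (1 day later).
Jan 1988 has 31 days. Adding weeks: 2, 9, 16, 23, 30 — the last one ≤ 31 is the 30th.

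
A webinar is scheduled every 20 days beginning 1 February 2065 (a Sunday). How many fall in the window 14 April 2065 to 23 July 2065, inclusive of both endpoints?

5

Occurrences land 20·i days after 1 February 2065 for i = 0, 1, 2, …
14 April 2065 is 72 days after the start; 72 ÷ 20 = 3 remainder 12; since the remainder is 12, round up to i = 4. First occurrence in the window: #5 on 22 April 2065 (4×20 = 80 days in).
23 July 2065 is 172 days after the start; 172 ÷ 20 = 8 remainder 12. Last occurrence in the window: #9 on 11 July 2065.
Occurrences #5 through #9: 5 in total.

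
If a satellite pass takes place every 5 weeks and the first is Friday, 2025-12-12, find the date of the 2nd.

The 2nd occurrence is 1 interval after the first: 1 × 35 = 35 days after 2025-12-12.
December has 31 days — 19 days to the end of December leaves 16.
16 days into January → 2026-01-16.

2026-01-16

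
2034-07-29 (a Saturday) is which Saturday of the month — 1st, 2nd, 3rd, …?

5th

Day 29 falls in week ⌈29/7⌉ of the month.
Days 1–7 hold the 1st Saturday, 8–14 the 2nd, 15–21 the 3rd, 22–28 the 4th, 29–31 the 5th.
29 is in the range for the 5th.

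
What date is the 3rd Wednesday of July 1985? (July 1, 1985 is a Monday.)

July 17, 1985

July 1985 begins on a Monday, so the first Wednesday is July 3 (2 days later).
The 3rd Wednesday is 2 weeks later: 3 + 14 = 17.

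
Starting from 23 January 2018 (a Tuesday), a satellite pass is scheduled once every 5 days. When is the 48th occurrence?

The 48th occurrence is 47 intervals after the first: 47 × 5 = 235 days after 23 January 2018.
January has 31 days — 8 days to the end of January leaves 227.
February has 28 days (199 left).
March has 31 days (168 left).
April has 30 days (138 left).
May has 31 days (107 left).
June has 30 days (77 left).
July has 31 days (46 left).
August has 31 days (15 left).
15 days into September → 15 September 2018.

15 September 2018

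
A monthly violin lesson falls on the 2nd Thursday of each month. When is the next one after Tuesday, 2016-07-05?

2016-07-14

July 2016 starts on a Friday; its first Thursday is the 7th, so the 2nd Thursday is the 14th — 2016-07-14.
2016-07-14 is after 2016-07-05, so that is the next one.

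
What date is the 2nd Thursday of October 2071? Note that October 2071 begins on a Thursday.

October 2071 begins on a Thursday, so the first Thursday is October 1.
The 2nd Thursday is 1 weeks later: 1 + 7 = 8.

October 8, 2071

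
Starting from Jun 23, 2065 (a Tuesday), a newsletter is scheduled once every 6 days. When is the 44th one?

Mar 8, 2066

The 44th occurrence is 43 intervals after the first: 43 × 6 = 258 days after Jun 23, 2065.
Jun has 30 days — 7 days to the end of Jun leaves 251.
Jul has 31 days (220 left).
Aug has 31 days (189 left).
Sep has 30 days (159 left).
Oct has 31 days (128 left).
Nov has 30 days (98 left).
Dec has 31 days (67 left).
Jan has 31 days (36 left).
Feb has 28 days (8 left).
8 days into Mar → Mar 8, 2066.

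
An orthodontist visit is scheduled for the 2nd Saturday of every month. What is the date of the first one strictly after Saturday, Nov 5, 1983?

Nov 12, 1983

Nov 1983 starts on a Tuesday; its first Saturday is the 5th, so the 2nd Saturday is the 12th — Nov 12, 1983.
Nov 12, 1983 is after Nov 5, 1983, so that is the next one.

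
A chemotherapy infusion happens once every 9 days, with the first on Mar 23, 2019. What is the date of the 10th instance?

Jun 12, 2019

The 10th occurrence is 9 intervals after the first: 9 × 9 = 81 days after Mar 23, 2019.
Mar has 31 days — 8 days to the end of Mar leaves 73.
Apr has 30 days (43 left).
May has 31 days (12 left).
12 days into Jun → Jun 12, 2019.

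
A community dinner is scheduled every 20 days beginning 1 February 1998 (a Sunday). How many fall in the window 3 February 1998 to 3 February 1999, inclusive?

Occurrences land 20·i days after 1 February 1998 for i = 0, 1, 2, …
3 February 1998 is 2 days after the start; 2 ÷ 20 = 0 remainder 2; since the remainder is 2, round up to i = 1. First occurrence in the window: #2 on 21 February 1998 (1×20 = 20 days in).
3 February 1999 is 367 days after the start; 367 ÷ 20 = 18 remainder 7. Last occurrence in the window: #19 on 27 January 1999.
Occurrences #2 through #19: 18 in total.

18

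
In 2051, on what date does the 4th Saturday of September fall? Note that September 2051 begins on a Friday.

September 2051 begins on a Friday, so the first Saturday is September 2 (1 day later).
The 4th Saturday is 3 weeks later: 2 + 21 = 23.

23 September 2051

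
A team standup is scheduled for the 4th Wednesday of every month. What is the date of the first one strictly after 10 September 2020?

23 September 2020

September 2020 starts on a Tuesday; its first Wednesday is the 2nd, so the 4th Wednesday is the 23rd — 23 September 2020.
23 September 2020 is after 10 September 2020, so that is the next one.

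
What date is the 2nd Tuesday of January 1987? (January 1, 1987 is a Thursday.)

1987-01-13

January 1987 begins on a Thursday, so the first Tuesday is January 6 (5 days later).
The 2nd Tuesday is 1 weeks later: 6 + 7 = 13.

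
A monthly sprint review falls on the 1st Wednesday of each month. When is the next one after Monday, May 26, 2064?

May 2064 starts on a Thursday, so its 1st Wednesday is May 7, 2064 (6 days in).
That is not after May 26, 2064, so look at June 2064.
June 2064 starts on a Sunday, so its 1st Wednesday is June 4, 2064 (3 days in).

June 4, 2064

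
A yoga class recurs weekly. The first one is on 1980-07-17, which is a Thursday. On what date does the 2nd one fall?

The 2nd occurrence is 1 interval after the first: 1 × 7 = 7 days after 1980-07-17.
7 days later is 1980-07-24.

1980-07-24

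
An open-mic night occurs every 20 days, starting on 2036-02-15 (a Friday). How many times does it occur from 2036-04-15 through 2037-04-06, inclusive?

Occurrences land 20·i days after 2036-02-15 for i = 0, 1, 2, …
2036-04-15 is 60 days after the start; 60 ÷ 20 = 3 remainder 0. First occurrence in the window: #4 on 2036-04-15 (3×20 = 60 days in).
2037-04-06 is 416 days after the start; 416 ÷ 20 = 20 remainder 16. Last occurrence in the window: #21 on 2037-03-21.
Occurrences #4 through #21: 18 in total.

18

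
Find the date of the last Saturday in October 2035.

2035-10-27

October 2035 begins on a Monday, so the first Saturday is October 6 (5 days later).
October 2035 has 31 days. Adding weeks: 6, 13, 20, 27 — the last one ≤ 31 is the 27th.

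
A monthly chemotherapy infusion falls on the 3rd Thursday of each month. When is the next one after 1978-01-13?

January 1978 starts on a Sunday; its first Thursday is the 5th, so the 3rd Thursday is the 19th — 1978-01-19.
1978-01-19 is after 1978-01-13, so that is the next one.

1978-01-19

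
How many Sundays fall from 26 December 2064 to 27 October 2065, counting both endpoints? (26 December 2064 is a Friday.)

44

26 December 2064 is a Friday; the first Sunday on or after it is 28 December 2064 (2 days later).
From 28 December 2064 to 27 October 2065: 3 + 31 + 28 + 31 + 30 + 31 + 30 + 31 + 31 + 30 + 27 = 303 days (rest of December, January, February, March, April, May, June, July, August, September, October).
303 ÷ 7 = 43 full weeks with remainder 2, so 43 more Sundays after the first → 44.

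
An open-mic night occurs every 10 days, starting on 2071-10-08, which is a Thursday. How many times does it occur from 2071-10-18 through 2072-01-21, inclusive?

10

Occurrences land 10·i days after 2071-10-08 for i = 0, 1, 2, …
2071-10-18 is 10 days after the start; 10 ÷ 10 = 1 remainder 0. First occurrence in the window: #2 on 2071-10-18 (1×10 = 10 days in).
2072-01-21 is 105 days after the start; 105 ÷ 10 = 10 remainder 5. Last occurrence in the window: #11 on 2072-01-16.
Occurrences #2 through #11: 10 in total.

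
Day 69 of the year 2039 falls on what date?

2039-03-10

January has 31 days (69 − 31 = 38 remain).
February has 28 days (38 − 28 = 10 remain).
10 into March → March 10.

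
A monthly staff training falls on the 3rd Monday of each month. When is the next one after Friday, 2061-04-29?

April 2061 starts on a Friday; its first Monday is the 4th, so the 3rd Monday is the 18th — 2061-04-18.
That is not after 2061-04-29, so look at May 2061.
May 2061 starts on a Sunday; its first Monday is the 2nd, so the 3rd Monday is the 16th — 2061-05-16.

2061-05-16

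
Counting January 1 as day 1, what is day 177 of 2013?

Jun 26, 2013

Jan has 31 days (177 − 31 = 146 remain).
Feb has 28 days (146 − 28 = 118 remain).
Mar has 31 days (118 − 31 = 87 remain).
Apr has 30 days (87 − 30 = 57 remain).
May has 31 days (57 − 31 = 26 remain).
26 into Jun → Jun 26.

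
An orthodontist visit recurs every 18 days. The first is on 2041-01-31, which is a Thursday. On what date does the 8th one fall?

2041-06-06

The 8th occurrence is 7 intervals after the first: 7 × 18 = 126 days after 2041-01-31.
January has 31 days — 0 days to the end of January leaves 126.
February has 28 days (98 left).
March has 31 days (67 left).
April has 30 days (37 left).
May has 31 days (6 left).
6 days into June → 2041-06-06.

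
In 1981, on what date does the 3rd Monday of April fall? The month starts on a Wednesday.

April 1981 begins on a Wednesday, so the first Monday is April 6 (5 days later).
The 3rd Monday is 2 weeks later: 6 + 14 = 20.

20 April 1981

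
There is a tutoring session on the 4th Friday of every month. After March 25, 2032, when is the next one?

March 26, 2032

March 2032 starts on a Monday; its first Friday is the 5th, so the 4th Friday is the 26th — March 26, 2032.
March 26, 2032 is after March 25, 2032, so that is the next one.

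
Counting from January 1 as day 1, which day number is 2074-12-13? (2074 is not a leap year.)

347

Days in months before December: 31 + 28 + 31 + 30 + 31 + 30 + 31 + 31 + 30 + 31 + 30 = 334.
Plus 13 days into December → day 347.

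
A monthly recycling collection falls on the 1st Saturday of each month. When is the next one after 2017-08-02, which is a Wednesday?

August 2017 starts on a Tuesday, so its 1st Saturday is 2017-08-05 (4 days in).
2017-08-05 is after 2017-08-02, so that is the next one.

2017-08-05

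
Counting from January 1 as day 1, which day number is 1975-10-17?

290

Days in months before October: 31 + 28 + 31 + 30 + 31 + 30 + 31 + 31 + 30 = 273.
Plus 17 days into October → day 290.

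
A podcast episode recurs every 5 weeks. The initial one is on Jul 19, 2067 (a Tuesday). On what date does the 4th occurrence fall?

The 4th occurrence is 3 intervals after the first: 3 × 35 = 105 days after Jul 19, 2067.
Jul has 31 days — 12 days to the end of Jul leaves 93.
Aug has 31 days (62 left).
Sep has 30 days (32 left).
Oct has 31 days (1 left).
1 day into Nov → Nov 1, 2067.

Nov 1, 2067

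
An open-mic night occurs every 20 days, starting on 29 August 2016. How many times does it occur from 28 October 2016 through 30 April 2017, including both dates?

Occurrences land 20·i days after 29 August 2016 for i = 0, 1, 2, …
28 October 2016 is 60 days after the start; 60 ÷ 20 = 3 remainder 0. First occurrence in the window: #4 on 28 October 2016 (3×20 = 60 days in).
30 April 2017 is 244 days after the start; 244 ÷ 20 = 12 remainder 4. Last occurrence in the window: #13 on 26 April 2017.
Occurrences #4 through #13: 10 in total.

10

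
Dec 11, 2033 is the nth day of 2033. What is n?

Days in months before Dec: 31 + 28 + 31 + 30 + 31 + 30 + 31 + 31 + 30 + 31 + 30 = 334.
Plus 11 days into Dec → day 345.

345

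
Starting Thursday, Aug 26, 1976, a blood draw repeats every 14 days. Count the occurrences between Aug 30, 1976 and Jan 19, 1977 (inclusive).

Occurrences land 14·i days after Aug 26, 1976 for i = 0, 1, 2, …
Aug 30, 1976 is 4 days after the start; 4 ÷ 14 = 0 remainder 4; since the remainder is 4, round up to i = 1. First occurrence in the window: #2 on Sep 9, 1976 (1×14 = 14 days in).
Jan 19, 1977 is 146 days after the start; 146 ÷ 14 = 10 remainder 6. Last occurrence in the window: #11 on Jan 13, 1977.
Occurrences #2 through #11: 10 in total.

10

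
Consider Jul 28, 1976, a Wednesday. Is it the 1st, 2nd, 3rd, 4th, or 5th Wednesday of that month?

4th

Day 28 falls in week ⌈28/7⌉ of the month.
Days 1–7 hold the 1st Wednesday, 8–14 the 2nd, 15–21 the 3rd, 22–28 the 4th, 29–31 the 5th.
28 is in the range for the 4th.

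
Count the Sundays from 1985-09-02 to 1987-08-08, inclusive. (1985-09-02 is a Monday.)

100

1985-09-02 is a Monday; the first Sunday on or after it is 1985-09-08 (6 days later).
From 1985-09-08 to 1987-08-08: 114 + 365 + 220 = 699 days (rest of 1985, 1986, to 1987-08-08 in 1987).
699 ÷ 7 = 99 full weeks with remainder 6, so 99 more Sundays after the first → 100.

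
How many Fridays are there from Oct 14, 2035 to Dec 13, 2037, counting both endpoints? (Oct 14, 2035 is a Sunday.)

Oct 14, 2035 is a Sunday; the first Friday on or after it is Oct 19, 2035 (5 days later).
From Oct 19, 2035 to Dec 13, 2037: 73 + 366 + 347 = 786 days (rest of 2035, 2036, to Dec 13, 2037 in 2037).
786 ÷ 7 = 112 full weeks with remainder 2, so 112 more Fridays after the first → 113.

113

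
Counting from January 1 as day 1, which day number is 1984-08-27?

240

Days in months before August: 31 + 29 + 31 + 30 + 31 + 30 + 31 = 213.
Plus 27 days into August → day 240.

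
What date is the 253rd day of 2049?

2049-09-10

January has 31 days (253 − 31 = 222 remain).
February has 28 days (222 − 28 = 194 remain).
March has 31 days (194 − 31 = 163 remain).
April has 30 days (163 − 30 = 133 remain).
May has 31 days (133 − 31 = 102 remain).
June has 30 days (102 − 30 = 72 remain).
July has 31 days (72 − 31 = 41 remain).
August has 31 days (41 − 31 = 10 remain).
10 into September → September 10.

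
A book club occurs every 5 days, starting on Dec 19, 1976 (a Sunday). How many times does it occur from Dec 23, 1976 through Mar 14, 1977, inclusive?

Occurrences land 5·i days after Dec 19, 1976 for i = 0, 1, 2, …
Dec 23, 1976 is 4 days after the start; 4 ÷ 5 = 0 remainder 4; since the remainder is 4, round up to i = 1. First occurrence in the window: #2 on Dec 24, 1976 (1×5 = 5 days in).
Mar 14, 1977 is 85 days after the start; 85 ÷ 5 = 17 remainder 0. Last occurrence in the window: #18 on Mar 14, 1977.
Occurrences #2 through #18: 17 in total.

17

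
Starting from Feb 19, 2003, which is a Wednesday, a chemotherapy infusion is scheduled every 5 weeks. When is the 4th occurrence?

The 4th occurrence is 3 intervals after the first: 3 × 35 = 105 days after Feb 19, 2003.
Feb has 28 days — 9 days to the end of Feb leaves 96.
Mar has 31 days (65 left).
Apr has 30 days (35 left).
May has 31 days (4 left).
4 days into Jun → Jun 4, 2003.

Jun 4, 2003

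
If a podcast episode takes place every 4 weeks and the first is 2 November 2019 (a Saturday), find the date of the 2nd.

The 2nd occurrence is 1 interval after the first: 1 × 28 = 28 days after 2 November 2019.
28 days later is 30 November 2019.

30 November 2019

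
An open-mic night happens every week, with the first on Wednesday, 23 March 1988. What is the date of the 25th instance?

The 25th occurrence is 24 intervals after the first: 24 × 7 = 168 days after 23 March 1988.
March has 31 days — 8 days to the end of March leaves 160.
April has 30 days (130 left).
May has 31 days (99 left).
June has 30 days (69 left).
July has 31 days (38 left).
August has 31 days (7 left).
7 days into September → 7 September 1988.

7 September 1988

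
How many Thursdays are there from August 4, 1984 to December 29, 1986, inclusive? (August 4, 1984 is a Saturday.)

August 4, 1984 is a Saturday; the first Thursday on or after it is August 9, 1984 (5 days later).
From August 9, 1984 to December 29, 1986: 144 + 365 + 363 = 872 days (rest of 1984, 1985, to December 29, 1986 in 1986).
872 ÷ 7 = 124 full weeks with remainder 4, so 124 more Thursdays after the first → 125.

125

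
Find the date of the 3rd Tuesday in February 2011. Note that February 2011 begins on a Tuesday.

February 15, 2011

February 2011 begins on a Tuesday, so the first Tuesday is February 1.
The 3rd Tuesday is 2 weeks later: 1 + 14 = 15.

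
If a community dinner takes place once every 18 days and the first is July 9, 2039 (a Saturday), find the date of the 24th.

August 26, 2040

The 24th occurrence is 23 intervals after the first: 23 × 18 = 414 days after July 9, 2039.
July has 31 days — 22 days to the end of July leaves 392.
August has 31 days (361 left).
September has 30 days (331 left).
October has 31 days (300 left).
November has 30 days (270 left).
December has 31 days (239 left).
January has 31 days (208 left).
February has 29 days (179 left).
March has 31 days (148 left).
April has 30 days (118 left).
May has 31 days (87 left).
June has 30 days (57 left).
July has 31 days (26 left).
26 days into August → August 26, 2040.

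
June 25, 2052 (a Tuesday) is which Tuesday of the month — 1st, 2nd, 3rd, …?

Day 25 falls in week ⌈25/7⌉ of the month.
Days 1–7 hold the 1st Tuesday, 8–14 the 2nd, 15–21 the 3rd, 22–28 the 4th, 29–31 the 5th.
25 is in the range for the 4th.

4th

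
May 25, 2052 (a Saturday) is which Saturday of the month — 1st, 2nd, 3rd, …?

4th

Day 25 falls in week ⌈25/7⌉ of the month.
Days 1–7 hold the 1st Saturday, 8–14 the 2nd, 15–21 the 3rd, 22–28 the 4th, 29–31 the 5th.
25 is in the range for the 4th.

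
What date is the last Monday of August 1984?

The first Monday of August 1984 is August 6.
August 1984 has 31 days. Adding weeks: 6, 13, 20, 27 — the last one ≤ 31 is the 27th.

August 27, 1984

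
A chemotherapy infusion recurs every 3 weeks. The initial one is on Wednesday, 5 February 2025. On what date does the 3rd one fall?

19 March 2025

The 3rd occurrence is 2 intervals after the first: 2 × 21 = 42 days after 5 February 2025.
February has 28 days — 23 days to the end of February leaves 19.
19 days into March → 19 March 2025.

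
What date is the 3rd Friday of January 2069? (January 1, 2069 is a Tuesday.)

January 2069 begins on a Tuesday, so the first Friday is January 4 (3 days later).
The 3rd Friday is 2 weeks later: 4 + 14 = 18.

2069-01-18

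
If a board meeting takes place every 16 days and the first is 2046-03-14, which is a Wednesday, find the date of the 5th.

The 5th occurrence is 4 intervals after the first: 4 × 16 = 64 days after 2046-03-14.
March has 31 days — 17 days to the end of March leaves 47.
April has 30 days (17 left).
17 days into May → 2046-05-17.

2046-05-17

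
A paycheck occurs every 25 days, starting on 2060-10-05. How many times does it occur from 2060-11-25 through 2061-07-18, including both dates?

9

Occurrences land 25·i days after 2060-10-05 for i = 0, 1, 2, …
2060-11-25 is 51 days after the start; 51 ÷ 25 = 2 remainder 1; since the remainder is 1, round up to i = 3. First occurrence in the window: #4 on 2060-12-19 (3×25 = 75 days in).
2061-07-18 is 286 days after the start; 286 ÷ 25 = 11 remainder 11. Last occurrence in the window: #12 on 2061-07-07.
Occurrences #4 through #12: 9 in total.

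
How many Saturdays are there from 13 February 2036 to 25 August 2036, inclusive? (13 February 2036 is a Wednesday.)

28

13 February 2036 is a Wednesday; the first Saturday on or after it is 16 February 2036 (3 days later).
From 16 February 2036 to 25 August 2036: 13 + 31 + 30 + 31 + 30 + 31 + 25 = 191 days (rest of February, March, April, May, June, July, August).
191 ÷ 7 = 27 full weeks with remainder 2, so 27 more Saturdays after the first → 28.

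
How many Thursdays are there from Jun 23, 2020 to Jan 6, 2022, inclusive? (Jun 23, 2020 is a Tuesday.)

81

Jun 23, 2020 is a Tuesday; the first Thursday on or after it is Jun 25, 2020 (2 days later).
From Jun 25, 2020 to Jan 6, 2022: 189 + 365 + 6 = 560 days (rest of 2020, 2021, to Jan 6, 2022 in 2022).
560 ÷ 7 = 80 full weeks with remainder 0, so 80 more Thursdays after the first → 81.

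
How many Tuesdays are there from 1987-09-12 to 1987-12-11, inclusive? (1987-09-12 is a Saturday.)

13

1987-09-12 is a Saturday; the first Tuesday on or after it is 1987-09-15 (3 days later).
From 1987-09-15 to 1987-12-11: 15 + 31 + 30 + 11 = 87 days (rest of September, October, November, December).
87 ÷ 7 = 12 full weeks with remainder 3, so 12 more Tuesdays after the first → 13.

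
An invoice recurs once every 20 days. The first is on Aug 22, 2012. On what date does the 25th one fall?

The 25th occurrence is 24 intervals after the first: 24 × 20 = 480 days after Aug 22, 2012.
Aug has 31 days — 9 days to the end of Aug leaves 471.
From end of Aug to end of 2012 is 122 days (349 left).
Jan has 31 days (318 left).
Feb has 28 days (290 left).
Mar has 31 days (259 left).
Apr has 30 days (229 left).
May has 31 days (198 left).
Jun has 30 days (168 left).
Jul has 31 days (137 left).
Aug has 31 days (106 left).
Sep has 30 days (76 left).
Oct has 31 days (45 left).
Nov has 30 days (15 left).
15 days into Dec → Dec 15, 2013.

Dec 15, 2013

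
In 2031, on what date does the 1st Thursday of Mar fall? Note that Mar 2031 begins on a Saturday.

Mar 6, 2031

Mar 2031 begins on a Saturday, so the first Thursday is Mar 6 (5 days later).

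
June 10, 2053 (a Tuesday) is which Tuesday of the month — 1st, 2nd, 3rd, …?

2nd

Day 10 falls in week ⌈10/7⌉ of the month.
Days 1–7 hold the 1st Tuesday, 8–14 the 2nd, 15–21 the 3rd, 22–28 the 4th, 29–31 the 5th.
10 is in the range for the 2nd.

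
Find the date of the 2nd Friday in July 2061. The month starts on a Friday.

July 8, 2061

July 2061 begins on a Friday, so the first Friday is July 1.
The 2nd Friday is 1 weeks later: 1 + 7 = 8.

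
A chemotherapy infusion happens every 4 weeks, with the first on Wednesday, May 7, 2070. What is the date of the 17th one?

Jul 29, 2071

The 17th occurrence is 16 intervals after the first: 16 × 28 = 448 days after May 7, 2070.
May has 31 days — 24 days to the end of May leaves 424.
From end of May to end of 2070 is 214 days (210 left).
Jan has 31 days (179 left).
Feb has 28 days (151 left).
Mar has 31 days (120 left).
Apr has 30 days (90 left).
May has 31 days (59 left).
Jun has 30 days (29 left).
29 days into Jul → Jul 29, 2071.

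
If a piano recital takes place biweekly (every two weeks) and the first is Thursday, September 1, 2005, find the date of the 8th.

December 8, 2005

The 8th occurrence is 7 intervals after the first: 7 × 14 = 98 days after September 1, 2005.
September has 30 days — 29 days to the end of September leaves 69.
October has 31 days (38 left).
November has 30 days (8 left).
8 days into December → December 8, 2005.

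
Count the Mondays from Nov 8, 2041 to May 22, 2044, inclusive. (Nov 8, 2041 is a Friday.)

132

Nov 8, 2041 is a Friday; the first Monday on or after it is Nov 11, 2041 (3 days later).
From Nov 11, 2041 to May 22, 2044: 50 + 365 + 365 + 143 = 923 days (rest of 2041, 2042, 2043, to May 22, 2044 in 2044).
923 ÷ 7 = 131 full weeks with remainder 6, so 131 more Mondays after the first → 132.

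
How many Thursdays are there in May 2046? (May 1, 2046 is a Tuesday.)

May 1, 2046 is a Tuesday; the first Thursday on or after it is May 3, 2046 (2 days later).
From May 3, 2046 to May 31, 2046 is 31 − 3 = 28 days.
28 ÷ 7 = 4 full weeks with remainder 0, so 4 more Thursdays after the first → 5.

5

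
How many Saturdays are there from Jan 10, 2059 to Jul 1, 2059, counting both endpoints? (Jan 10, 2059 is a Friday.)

25

Jan 10, 2059 is a Friday; the first Saturday on or after it is Jan 11, 2059 (1 day later).
From Jan 11, 2059 to Jul 1, 2059: 20 + 28 + 31 + 30 + 31 + 30 + 1 = 171 days (rest of Jan, Feb, Mar, Apr, May, Jun, Jul).
171 ÷ 7 = 24 full weeks with remainder 3, so 24 more Saturdays after the first → 25.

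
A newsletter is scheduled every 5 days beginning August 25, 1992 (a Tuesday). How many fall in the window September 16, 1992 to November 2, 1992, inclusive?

9

Occurrences land 5·i days after August 25, 1992 for i = 0, 1, 2, …
September 16, 1992 is 22 days after the start; 22 ÷ 5 = 4 remainder 2; since the remainder is 2, round up to i = 5. First occurrence in the window: #6 on September 19, 1992 (5×5 = 25 days in).
November 2, 1992 is 69 days after the start; 69 ÷ 5 = 13 remainder 4. Last occurrence in the window: #14 on October 29, 1992.
Occurrences #6 through #14: 9 in total.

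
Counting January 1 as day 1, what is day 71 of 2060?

January has 31 days (71 − 31 = 40 remain).
February has 29 days (40 − 29 = 11 remain).
11 into March → March 11.

11 March 2060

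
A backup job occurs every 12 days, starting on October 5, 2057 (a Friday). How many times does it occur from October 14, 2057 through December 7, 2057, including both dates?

5

Occurrences land 12·i days after October 5, 2057 for i = 0, 1, 2, …
October 14, 2057 is 9 days after the start; 9 ÷ 12 = 0 remainder 9; since the remainder is 9, round up to i = 1. First occurrence in the window: #2 on October 17, 2057 (1×12 = 12 days in).
December 7, 2057 is 63 days after the start; 63 ÷ 12 = 5 remainder 3. Last occurrence in the window: #6 on December 4, 2057.
Occurrences #2 through #6: 5 in total.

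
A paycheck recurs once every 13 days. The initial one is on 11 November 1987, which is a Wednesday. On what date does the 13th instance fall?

15 April 1988

The 13th occurrence is 12 intervals after the first: 12 × 13 = 156 days after 11 November 1987.
November has 30 days — 19 days to the end of November leaves 137.
December has 31 days (106 left).
January has 31 days (75 left).
February has 29 days (46 left).
March has 31 days (15 left).
15 days into April → 15 April 1988.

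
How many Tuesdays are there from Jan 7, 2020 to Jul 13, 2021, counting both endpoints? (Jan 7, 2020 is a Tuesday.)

80

Jan 7, 2020 is a Tuesday; the first Tuesday on or after it is Jan 7, 2020.
From Jan 7, 2020 to Jul 13, 2021: 359 + 194 = 553 days (rest of 2020, to Jul 13, 2021 in 2021).
553 ÷ 7 = 79 full weeks with remainder 0, so 79 more Tuesdays after the first → 80.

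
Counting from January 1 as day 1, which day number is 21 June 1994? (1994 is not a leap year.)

Days in months before June: 31 + 28 + 31 + 30 + 31 = 151.
Plus 21 days into June → day 172.

172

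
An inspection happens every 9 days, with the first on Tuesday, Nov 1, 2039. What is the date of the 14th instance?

The 14th occurrence is 13 intervals after the first: 13 × 9 = 117 days after Nov 1, 2039.
Nov has 30 days — 29 days to the end of Nov leaves 88.
Dec has 31 days (57 left).
Jan has 31 days (26 left).
26 days into Feb → Feb 26, 2040.

Feb 26, 2040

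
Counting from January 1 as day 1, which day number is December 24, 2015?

358

Days in months before December: 31 + 28 + 31 + 30 + 31 + 30 + 31 + 31 + 30 + 31 + 30 = 334.
Plus 24 days into December → day 358.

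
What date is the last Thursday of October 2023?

The first Thursday of October 2023 is October 5.
October 2023 has 31 days. Adding weeks: 5, 12, 19, 26 — the last one ≤ 31 is the 26th.

October 26, 2023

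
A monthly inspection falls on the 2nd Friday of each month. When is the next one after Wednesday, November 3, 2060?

November 12, 2060

November 2060 starts on a Monday; its first Friday is the 5th, so the 2nd Friday is the 12th — November 12, 2060.
November 12, 2060 is after November 3, 2060, so that is the next one.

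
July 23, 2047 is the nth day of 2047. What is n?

Days in months before July: 31 + 28 + 31 + 30 + 31 + 30 = 181.
Plus 23 days into July → day 204.

204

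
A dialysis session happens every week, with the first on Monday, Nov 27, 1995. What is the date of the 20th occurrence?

Apr 8, 1996

The 20th occurrence is 19 intervals after the first: 19 × 7 = 133 days after Nov 27, 1995.
Nov has 30 days — 3 days to the end of Nov leaves 130.
Dec has 31 days (99 left).
Jan has 31 days (68 left).
Feb has 29 days (39 left).
Mar has 31 days (8 left).
8 days into Apr → Apr 8, 1996.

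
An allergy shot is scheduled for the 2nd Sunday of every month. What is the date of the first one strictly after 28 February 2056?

12 March 2056

February 2056 starts on a Tuesday; its first Sunday is the 6th, so the 2nd Sunday is the 13th — 13 February 2056.
That is not after 28 February 2056, so look at March 2056.
March 2056 starts on a Wednesday; its first Sunday is the 5th, so the 2nd Sunday is the 12th — 12 March 2056.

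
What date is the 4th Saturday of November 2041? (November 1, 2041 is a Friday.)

November 2041 begins on a Friday, so the first Saturday is November 2 (1 day later).
The 4th Saturday is 3 weeks later: 2 + 21 = 23.

23 November 2041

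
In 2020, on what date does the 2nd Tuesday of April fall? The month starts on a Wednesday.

April 14, 2020

April 2020 begins on a Wednesday, so the first Tuesday is April 7 (6 days later).
The 2nd Tuesday is 1 weeks later: 7 + 7 = 14.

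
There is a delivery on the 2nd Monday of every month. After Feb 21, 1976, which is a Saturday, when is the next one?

Feb 1976 starts on a Sunday; its first Monday is the 2nd, so the 2nd Monday is the 9th — Feb 9, 1976.
That is not after Feb 21, 1976, so look at Mar 1976.
Mar 1976 starts on a Monday; its first Monday is the 1st, so the 2nd Monday is the 8th — Mar 8, 1976.

Mar 8, 1976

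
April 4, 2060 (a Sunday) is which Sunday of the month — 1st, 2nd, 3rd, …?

Day 4 falls in week ⌈4/7⌉ of the month.
Days 1–7 hold the 1st Sunday, 8–14 the 2nd, 15–21 the 3rd, 22–28 the 4th, 29–31 the 5th.
4 is in the range for the 1st.

1st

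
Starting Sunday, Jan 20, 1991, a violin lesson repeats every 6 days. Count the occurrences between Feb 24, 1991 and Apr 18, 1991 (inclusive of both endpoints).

9

Occurrences land 6·i days after Jan 20, 1991 for i = 0, 1, 2, …
Feb 24, 1991 is 35 days after the start; 35 ÷ 6 = 5 remainder 5; since the remainder is 5, round up to i = 6. First occurrence in the window: #7 on Feb 25, 1991 (6×6 = 36 days in).
Apr 18, 1991 is 88 days after the start; 88 ÷ 6 = 14 remainder 4. Last occurrence in the window: #15 on Apr 14, 1991.
Occurrences #7 through #15: 9 in total.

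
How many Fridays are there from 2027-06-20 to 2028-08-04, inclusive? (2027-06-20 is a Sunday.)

59

2027-06-20 is a Sunday; the first Friday on or after it is 2027-06-25 (5 days later).
From 2027-06-25 to 2028-08-04: 189 + 217 = 406 days (rest of 2027, to 2028-08-04 in 2028).
406 ÷ 7 = 58 full weeks with remainder 0, so 58 more Fridays after the first → 59.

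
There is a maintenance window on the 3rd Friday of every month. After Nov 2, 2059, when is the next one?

Nov 2059 starts on a Saturday; its first Friday is the 7th, so the 3rd Friday is the 21st — Nov 21, 2059.
Nov 21, 2059 is after Nov 2, 2059, so that is the next one.

Nov 21, 2059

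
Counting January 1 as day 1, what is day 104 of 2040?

13 April 2040

January has 31 days (104 − 31 = 73 remain).
February has 29 days (73 − 29 = 44 remain).
March has 31 days (44 − 31 = 13 remain).
13 into April → April 13.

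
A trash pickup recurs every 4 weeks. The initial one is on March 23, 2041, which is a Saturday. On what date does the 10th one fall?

November 30, 2041

The 10th occurrence is 9 intervals after the first: 9 × 28 = 252 days after March 23, 2041.
March has 31 days — 8 days to the end of March leaves 244.
April has 30 days (214 left).
May has 31 days (183 left).
June has 30 days (153 left).
July has 31 days (122 left).
August has 31 days (91 left).
September has 30 days (61 left).
October has 31 days (30 left).
30 days into November → November 30, 2041.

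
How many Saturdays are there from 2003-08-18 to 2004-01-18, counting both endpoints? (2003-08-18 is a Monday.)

22

2003-08-18 is a Monday; the first Saturday on or after it is 2003-08-23 (5 days later).
From 2003-08-23 to 2004-01-18: 8 + 30 + 31 + 30 + 31 + 18 = 148 days (rest of August, September, October, November, December, January).
148 ÷ 7 = 21 full weeks with remainder 1, so 21 more Saturdays after the first → 22.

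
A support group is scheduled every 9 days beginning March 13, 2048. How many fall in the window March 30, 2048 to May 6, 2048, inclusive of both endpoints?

5

Occurrences land 9·i days after March 13, 2048 for i = 0, 1, 2, …
March 30, 2048 is 17 days after the start; 17 ÷ 9 = 1 remainder 8; since the remainder is 8, round up to i = 2. First occurrence in the window: #3 on March 31, 2048 (2×9 = 18 days in).
May 6, 2048 is 54 days after the start; 54 ÷ 9 = 6 remainder 0. Last occurrence in the window: #7 on May 6, 2048.
Occurrences #3 through #7: 5 in total.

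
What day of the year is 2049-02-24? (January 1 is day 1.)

Days in months before February: 31 = 31.
Plus 24 days into February → day 55.

55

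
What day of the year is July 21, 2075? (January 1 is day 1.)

Days in months before July: 31 + 28 + 31 + 30 + 31 + 30 = 181.
Plus 21 days into July → day 202.

202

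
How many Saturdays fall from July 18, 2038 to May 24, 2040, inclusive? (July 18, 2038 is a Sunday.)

96

July 18, 2038 is a Sunday; the first Saturday on or after it is July 24, 2038 (6 days later).
From July 24, 2038 to May 24, 2040: 160 + 365 + 145 = 670 days (rest of 2038, 2039, to May 24, 2040 in 2040).
670 ÷ 7 = 95 full weeks with remainder 5, so 95 more Saturdays after the first → 96.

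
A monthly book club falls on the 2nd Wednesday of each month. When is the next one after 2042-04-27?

April 2042 starts on a Tuesday; its first Wednesday is the 2nd, so the 2nd Wednesday is the 9th — 2042-04-09.
That is not after 2042-04-27, so look at May 2042.
May 2042 starts on a Thursday; its first Wednesday is the 7th, so the 2nd Wednesday is the 14th — 2042-05-14.

2042-05-14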